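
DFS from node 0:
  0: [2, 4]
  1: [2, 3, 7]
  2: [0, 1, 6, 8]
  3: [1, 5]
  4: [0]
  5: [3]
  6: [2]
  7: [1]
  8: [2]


Visit 0, push [4, 2]
Visit 2, push [8, 6, 1]
Visit 1, push [7, 3]
Visit 3, push [5]
Visit 5, push []
Visit 7, push []
Visit 6, push []
Visit 8, push []
Visit 4, push []

DFS order: [0, 2, 1, 3, 5, 7, 6, 8, 4]


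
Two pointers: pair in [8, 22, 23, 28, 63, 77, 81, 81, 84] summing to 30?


lo=0(8)+hi=8(84)=92
lo=0(8)+hi=7(81)=89
lo=0(8)+hi=6(81)=89
lo=0(8)+hi=5(77)=85
lo=0(8)+hi=4(63)=71
lo=0(8)+hi=3(28)=36
lo=0(8)+hi=2(23)=31
lo=0(8)+hi=1(22)=30

Yes: 8+22=30


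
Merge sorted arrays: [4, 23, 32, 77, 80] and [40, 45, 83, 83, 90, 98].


Take 4 from A
Take 23 from A
Take 32 from A
Take 40 from B
Take 45 from B
Take 77 from A
Take 80 from A

Merged: [4, 23, 32, 40, 45, 77, 80, 83, 83, 90, 98]


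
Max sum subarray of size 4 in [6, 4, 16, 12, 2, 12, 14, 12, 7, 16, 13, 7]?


[0:4]: 38
[1:5]: 34
[2:6]: 42
[3:7]: 40
[4:8]: 40
[5:9]: 45
[6:10]: 49
[7:11]: 48
[8:12]: 43

Max: 49 at [6:10]


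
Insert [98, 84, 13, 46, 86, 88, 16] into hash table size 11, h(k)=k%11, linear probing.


Insert 98: h=10 -> slot 10
Insert 84: h=7 -> slot 7
Insert 13: h=2 -> slot 2
Insert 46: h=2, 1 probes -> slot 3
Insert 86: h=9 -> slot 9
Insert 88: h=0 -> slot 0
Insert 16: h=5 -> slot 5

Table: [88, None, 13, 46, None, 16, None, 84, None, 86, 98]


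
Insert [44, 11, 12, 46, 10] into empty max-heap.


Insert 44: [44]
Insert 11: [44, 11]
Insert 12: [44, 11, 12]
Insert 46: [46, 44, 12, 11]
Insert 10: [46, 44, 12, 11, 10]

Final heap: [46, 44, 12, 11, 10]


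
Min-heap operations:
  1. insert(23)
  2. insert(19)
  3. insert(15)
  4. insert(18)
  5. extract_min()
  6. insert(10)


insert(23) -> [23]
insert(19) -> [19, 23]
insert(15) -> [15, 23, 19]
insert(18) -> [15, 18, 19, 23]
extract_min()->15, [18, 23, 19]
insert(10) -> [10, 18, 19, 23]

Final heap: [10, 18, 19, 23]


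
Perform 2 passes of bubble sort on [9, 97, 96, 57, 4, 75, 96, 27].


Initial: [9, 97, 96, 57, 4, 75, 96, 27]
Pass 1: [9, 96, 57, 4, 75, 96, 27, 97] (6 swaps)
Pass 2: [9, 57, 4, 75, 96, 27, 96, 97] (4 swaps)

After 2 passes: [9, 57, 4, 75, 96, 27, 96, 97]


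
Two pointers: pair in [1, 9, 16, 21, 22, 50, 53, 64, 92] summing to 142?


lo=0(1)+hi=8(92)=93
lo=1(9)+hi=8(92)=101
lo=2(16)+hi=8(92)=108
lo=3(21)+hi=8(92)=113
lo=4(22)+hi=8(92)=114
lo=5(50)+hi=8(92)=142

Yes: 50+92=142


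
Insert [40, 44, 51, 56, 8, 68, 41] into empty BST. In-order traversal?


Insert 40: root
Insert 44: R from 40
Insert 51: R from 40 -> R from 44
Insert 56: R from 40 -> R from 44 -> R from 51
Insert 8: L from 40
Insert 68: R from 40 -> R from 44 -> R from 51 -> R from 56
Insert 41: R from 40 -> L from 44

In-order: [8, 40, 41, 44, 51, 56, 68]


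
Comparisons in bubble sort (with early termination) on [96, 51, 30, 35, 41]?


Algorithm: bubble sort (with early termination)
Input: [96, 51, 30, 35, 41]
Sorted: [30, 35, 41, 51, 96]

9


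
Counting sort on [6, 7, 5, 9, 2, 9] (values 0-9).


Input: [6, 7, 5, 9, 2, 9]
Counts: [0, 0, 1, 0, 0, 1, 1, 1, 0, 2]

Sorted: [2, 5, 6, 7, 9, 9]


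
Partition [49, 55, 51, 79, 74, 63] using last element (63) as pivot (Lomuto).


Pivot: 63
  49 <= 63: advance i (no swap)
  55 <= 63: advance i (no swap)
  51 <= 63: advance i (no swap)
Place pivot at 3: [49, 55, 51, 63, 74, 79]

Partitioned: [49, 55, 51, 63, 74, 79]


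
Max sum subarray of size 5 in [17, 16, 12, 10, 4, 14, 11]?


[0:5]: 59
[1:6]: 56
[2:7]: 51

Max: 59 at [0:5]


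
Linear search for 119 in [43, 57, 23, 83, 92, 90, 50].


i=0: 43!=119
i=1: 57!=119
i=2: 23!=119
i=3: 83!=119
i=4: 92!=119
i=5: 90!=119
i=6: 50!=119

Not found, 7 comps


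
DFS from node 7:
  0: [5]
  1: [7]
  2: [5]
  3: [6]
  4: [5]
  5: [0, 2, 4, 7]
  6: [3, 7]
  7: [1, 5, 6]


Visit 7, push [6, 5, 1]
Visit 1, push []
Visit 5, push [4, 2, 0]
Visit 0, push []
Visit 2, push []
Visit 4, push []
Visit 6, push [3]
Visit 3, push []

DFS order: [7, 1, 5, 0, 2, 4, 6, 3]


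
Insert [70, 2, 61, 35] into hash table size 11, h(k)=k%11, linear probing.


Insert 70: h=4 -> slot 4
Insert 2: h=2 -> slot 2
Insert 61: h=6 -> slot 6
Insert 35: h=2, 1 probes -> slot 3

Table: [None, None, 2, 35, 70, None, 61, None, None, None, None]


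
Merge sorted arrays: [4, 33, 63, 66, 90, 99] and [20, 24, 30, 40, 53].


Take 4 from A
Take 20 from B
Take 24 from B
Take 30 from B
Take 33 from A
Take 40 from B
Take 53 from B

Merged: [4, 20, 24, 30, 33, 40, 53, 63, 66, 90, 99]


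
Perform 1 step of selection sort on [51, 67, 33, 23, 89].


Initial: [51, 67, 33, 23, 89]
Step 1: min=23 at 3
  Swap: [23, 67, 33, 51, 89]

After 1 step: [23, 67, 33, 51, 89]


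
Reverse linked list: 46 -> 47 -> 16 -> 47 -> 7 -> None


Step 1: curr=46, set curr.next=prev(None) | reversed so far: 46
Step 2: curr=47, set curr.next=prev(46) | reversed so far: 47 -> 46
Step 3: curr=16, set curr.next=prev(47) | reversed so far: 16 -> 47 -> 46
Step 4: curr=47, set curr.next=prev(16) | reversed so far: 47 -> 16 -> 47 -> 46
Step 5: curr=7, set curr.next=prev(47) | reversed so far: 7 -> 47 -> 16 -> 47 -> 46

7 -> 47 -> 16 -> 47 -> 46 -> None


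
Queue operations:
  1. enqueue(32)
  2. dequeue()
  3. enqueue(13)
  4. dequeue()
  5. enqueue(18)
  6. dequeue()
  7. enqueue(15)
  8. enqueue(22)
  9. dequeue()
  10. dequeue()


enqueue(32) -> [32]
dequeue()->32, []
enqueue(13) -> [13]
dequeue()->13, []
enqueue(18) -> [18]
dequeue()->18, []
enqueue(15) -> [15]
enqueue(22) -> [15, 22]
dequeue()->15, [22]
dequeue()->22, []

Final queue: []


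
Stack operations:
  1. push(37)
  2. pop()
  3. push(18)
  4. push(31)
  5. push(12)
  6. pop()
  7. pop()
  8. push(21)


push(37) -> [37]
pop()->37, []
push(18) -> [18]
push(31) -> [18, 31]
push(12) -> [18, 31, 12]
pop()->12, [18, 31]
pop()->31, [18]
push(21) -> [18, 21]

Final stack: [18, 21]


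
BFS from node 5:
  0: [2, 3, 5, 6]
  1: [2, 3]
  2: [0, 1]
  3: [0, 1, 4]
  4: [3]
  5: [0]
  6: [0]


Visit 5, enqueue [0]
Visit 0, enqueue [2, 3, 6]
Visit 2, enqueue [1]
Visit 3, enqueue [4]
Visit 6, enqueue []
Visit 1, enqueue []
Visit 4, enqueue []

BFS order: [5, 0, 2, 3, 6, 1, 4]


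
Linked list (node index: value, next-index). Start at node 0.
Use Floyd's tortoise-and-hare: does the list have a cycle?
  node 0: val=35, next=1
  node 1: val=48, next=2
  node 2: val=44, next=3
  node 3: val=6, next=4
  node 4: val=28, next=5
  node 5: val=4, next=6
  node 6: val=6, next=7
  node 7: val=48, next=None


Floyd's tortoise (slow, +1) and hare (fast, +2):
  init: slow=0, fast=0
  step 1: slow=1, fast=2
  step 2: slow=2, fast=4
  step 3: slow=3, fast=6
  step 4: fast 6->7->None, no cycle

Cycle: no


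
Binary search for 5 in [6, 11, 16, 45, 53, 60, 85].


Step 1: lo=0, hi=6, mid=3, val=45
Step 2: lo=0, hi=2, mid=1, val=11
Step 3: lo=0, hi=0, mid=0, val=6

Not found


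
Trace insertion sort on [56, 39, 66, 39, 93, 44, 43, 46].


Initial: [56, 39, 66, 39, 93, 44, 43, 46]
Insert 39: [39, 56, 66, 39, 93, 44, 43, 46]
Insert 66: [39, 56, 66, 39, 93, 44, 43, 46]
Insert 39: [39, 39, 56, 66, 93, 44, 43, 46]
Insert 93: [39, 39, 56, 66, 93, 44, 43, 46]
Insert 44: [39, 39, 44, 56, 66, 93, 43, 46]
Insert 43: [39, 39, 43, 44, 56, 66, 93, 46]
Insert 46: [39, 39, 43, 44, 46, 56, 66, 93]

Sorted: [39, 39, 43, 44, 46, 56, 66, 93]


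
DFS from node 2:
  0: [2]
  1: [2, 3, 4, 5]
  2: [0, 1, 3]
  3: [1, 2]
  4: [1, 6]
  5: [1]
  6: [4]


Visit 2, push [3, 1, 0]
Visit 0, push []
Visit 1, push [5, 4, 3]
Visit 3, push []
Visit 4, push [6]
Visit 6, push []
Visit 5, push []

DFS order: [2, 0, 1, 3, 4, 6, 5]


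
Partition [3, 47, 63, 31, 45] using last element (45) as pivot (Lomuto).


Pivot: 45
  3 <= 45: advance i (no swap)
  31 <= 45: swap -> [3, 31, 63, 47, 45]
Place pivot at 2: [3, 31, 45, 47, 63]

Partitioned: [3, 31, 45, 47, 63]


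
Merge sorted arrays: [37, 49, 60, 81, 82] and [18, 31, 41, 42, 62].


Take 18 from B
Take 31 from B
Take 37 from A
Take 41 from B
Take 42 from B
Take 49 from A
Take 60 from A
Take 62 from B

Merged: [18, 31, 37, 41, 42, 49, 60, 62, 81, 82]


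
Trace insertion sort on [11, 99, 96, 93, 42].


Initial: [11, 99, 96, 93, 42]
Insert 99: [11, 99, 96, 93, 42]
Insert 96: [11, 96, 99, 93, 42]
Insert 93: [11, 93, 96, 99, 42]
Insert 42: [11, 42, 93, 96, 99]

Sorted: [11, 42, 93, 96, 99]


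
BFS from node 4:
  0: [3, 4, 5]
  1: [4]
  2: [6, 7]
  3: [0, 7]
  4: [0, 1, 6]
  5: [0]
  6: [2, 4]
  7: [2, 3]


Visit 4, enqueue [0, 1, 6]
Visit 0, enqueue [3, 5]
Visit 1, enqueue []
Visit 6, enqueue [2]
Visit 3, enqueue [7]
Visit 5, enqueue []
Visit 2, enqueue []
Visit 7, enqueue []

BFS order: [4, 0, 1, 6, 3, 5, 2, 7]


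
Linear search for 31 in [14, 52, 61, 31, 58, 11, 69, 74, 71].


i=0: 14!=31
i=1: 52!=31
i=2: 61!=31
i=3: 31==31 found!

Found at 3, 4 comps


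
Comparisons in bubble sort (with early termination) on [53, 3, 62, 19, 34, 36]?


Algorithm: bubble sort (with early termination)
Input: [53, 3, 62, 19, 34, 36]
Sorted: [3, 19, 34, 36, 53, 62]

12


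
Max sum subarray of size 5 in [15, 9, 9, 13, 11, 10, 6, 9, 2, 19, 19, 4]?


[0:5]: 57
[1:6]: 52
[2:7]: 49
[3:8]: 49
[4:9]: 38
[5:10]: 46
[6:11]: 55
[7:12]: 53

Max: 57 at [0:5]


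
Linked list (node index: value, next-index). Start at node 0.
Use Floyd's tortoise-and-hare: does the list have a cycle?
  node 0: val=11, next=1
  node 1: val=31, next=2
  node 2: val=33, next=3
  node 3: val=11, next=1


Floyd's tortoise (slow, +1) and hare (fast, +2):
  init: slow=0, fast=0
  step 1: slow=1, fast=2
  step 2: slow=2, fast=1
  step 3: slow=3, fast=3
  slow == fast at node 3: cycle detected

Cycle: yes


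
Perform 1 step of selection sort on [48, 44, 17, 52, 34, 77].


Initial: [48, 44, 17, 52, 34, 77]
Step 1: min=17 at 2
  Swap: [17, 44, 48, 52, 34, 77]

After 1 step: [17, 44, 48, 52, 34, 77]


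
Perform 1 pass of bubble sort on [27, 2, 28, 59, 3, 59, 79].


Initial: [27, 2, 28, 59, 3, 59, 79]
Pass 1: [2, 27, 28, 3, 59, 59, 79] (2 swaps)

After 1 pass: [2, 27, 28, 3, 59, 59, 79]


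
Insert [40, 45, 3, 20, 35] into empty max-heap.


Insert 40: [40]
Insert 45: [45, 40]
Insert 3: [45, 40, 3]
Insert 20: [45, 40, 3, 20]
Insert 35: [45, 40, 3, 20, 35]

Final heap: [45, 40, 3, 20, 35]


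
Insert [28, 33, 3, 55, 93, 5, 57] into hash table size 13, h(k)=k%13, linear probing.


Insert 28: h=2 -> slot 2
Insert 33: h=7 -> slot 7
Insert 3: h=3 -> slot 3
Insert 55: h=3, 1 probes -> slot 4
Insert 93: h=2, 3 probes -> slot 5
Insert 5: h=5, 1 probes -> slot 6
Insert 57: h=5, 3 probes -> slot 8

Table: [None, None, 28, 3, 55, 93, 5, 33, 57, None, None, None, None]


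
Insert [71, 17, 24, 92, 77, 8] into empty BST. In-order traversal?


Insert 71: root
Insert 17: L from 71
Insert 24: L from 71 -> R from 17
Insert 92: R from 71
Insert 77: R from 71 -> L from 92
Insert 8: L from 71 -> L from 17

In-order: [8, 17, 24, 71, 77, 92]


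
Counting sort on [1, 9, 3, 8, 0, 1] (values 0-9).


Input: [1, 9, 3, 8, 0, 1]
Counts: [1, 2, 0, 1, 0, 0, 0, 0, 1, 1]

Sorted: [0, 1, 1, 3, 8, 9]


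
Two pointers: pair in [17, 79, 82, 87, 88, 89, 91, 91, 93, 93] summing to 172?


lo=0(17)+hi=9(93)=110
lo=1(79)+hi=9(93)=172

Yes: 79+93=172


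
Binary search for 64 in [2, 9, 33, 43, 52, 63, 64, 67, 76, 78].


Step 1: lo=0, hi=9, mid=4, val=52
Step 2: lo=5, hi=9, mid=7, val=67
Step 3: lo=5, hi=6, mid=5, val=63
Step 4: lo=6, hi=6, mid=6, val=64

Found at index 6


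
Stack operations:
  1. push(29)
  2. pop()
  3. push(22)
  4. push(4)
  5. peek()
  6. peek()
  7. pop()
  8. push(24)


push(29) -> [29]
pop()->29, []
push(22) -> [22]
push(4) -> [22, 4]
peek()->4
peek()->4
pop()->4, [22]
push(24) -> [22, 24]

Final stack: [22, 24]


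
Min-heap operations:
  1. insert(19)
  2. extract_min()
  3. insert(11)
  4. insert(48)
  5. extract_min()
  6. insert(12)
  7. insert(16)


insert(19) -> [19]
extract_min()->19, []
insert(11) -> [11]
insert(48) -> [11, 48]
extract_min()->11, [48]
insert(12) -> [12, 48]
insert(16) -> [12, 48, 16]

Final heap: [12, 48, 16]


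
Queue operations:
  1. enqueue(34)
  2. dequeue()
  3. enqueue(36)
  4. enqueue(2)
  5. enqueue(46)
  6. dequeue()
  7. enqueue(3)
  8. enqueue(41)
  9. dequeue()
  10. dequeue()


enqueue(34) -> [34]
dequeue()->34, []
enqueue(36) -> [36]
enqueue(2) -> [36, 2]
enqueue(46) -> [36, 2, 46]
dequeue()->36, [2, 46]
enqueue(3) -> [2, 46, 3]
enqueue(41) -> [2, 46, 3, 41]
dequeue()->2, [46, 3, 41]
dequeue()->46, [3, 41]

Final queue: [3, 41]


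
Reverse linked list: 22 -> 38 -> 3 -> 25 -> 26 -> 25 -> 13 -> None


Step 1: curr=22, set curr.next=prev(None) | reversed so far: 22
Step 2: curr=38, set curr.next=prev(22) | reversed so far: 38 -> 22
Step 3: curr=3, set curr.next=prev(38) | reversed so far: 3 -> 38 -> 22
Step 4: curr=25, set curr.next=prev(3) | reversed so far: 25 -> 3 -> 38 -> 22
Step 5: curr=26, set curr.next=prev(25) | reversed so far: 26 -> 25 -> 3 -> 38 -> 22
Step 6: curr=25, set curr.next=prev(26) | reversed so far: 25 -> 26 -> 25 -> 3 -> 38 -> 22
Step 7: curr=13, set curr.next=prev(25) | reversed so far: 13 -> 25 -> 26 -> 25 -> 3 -> 38 -> 22

13 -> 25 -> 26 -> 25 -> 3 -> 38 -> 22 -> None


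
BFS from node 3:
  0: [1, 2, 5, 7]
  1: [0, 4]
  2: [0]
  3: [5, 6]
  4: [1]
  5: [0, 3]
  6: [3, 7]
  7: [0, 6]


Visit 3, enqueue [5, 6]
Visit 5, enqueue [0]
Visit 6, enqueue [7]
Visit 0, enqueue [1, 2]
Visit 7, enqueue []
Visit 1, enqueue [4]
Visit 2, enqueue []
Visit 4, enqueue []

BFS order: [3, 5, 6, 0, 7, 1, 2, 4]


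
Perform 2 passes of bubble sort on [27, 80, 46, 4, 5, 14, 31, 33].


Initial: [27, 80, 46, 4, 5, 14, 31, 33]
Pass 1: [27, 46, 4, 5, 14, 31, 33, 80] (6 swaps)
Pass 2: [27, 4, 5, 14, 31, 33, 46, 80] (5 swaps)

After 2 passes: [27, 4, 5, 14, 31, 33, 46, 80]


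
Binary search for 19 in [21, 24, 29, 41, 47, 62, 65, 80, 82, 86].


Step 1: lo=0, hi=9, mid=4, val=47
Step 2: lo=0, hi=3, mid=1, val=24
Step 3: lo=0, hi=0, mid=0, val=21

Not found


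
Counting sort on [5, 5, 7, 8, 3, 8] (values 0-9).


Input: [5, 5, 7, 8, 3, 8]
Counts: [0, 0, 0, 1, 0, 2, 0, 1, 2, 0]

Sorted: [3, 5, 5, 7, 8, 8]


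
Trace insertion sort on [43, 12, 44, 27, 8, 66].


Initial: [43, 12, 44, 27, 8, 66]
Insert 12: [12, 43, 44, 27, 8, 66]
Insert 44: [12, 43, 44, 27, 8, 66]
Insert 27: [12, 27, 43, 44, 8, 66]
Insert 8: [8, 12, 27, 43, 44, 66]
Insert 66: [8, 12, 27, 43, 44, 66]

Sorted: [8, 12, 27, 43, 44, 66]


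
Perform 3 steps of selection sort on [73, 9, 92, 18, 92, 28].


Initial: [73, 9, 92, 18, 92, 28]
Step 1: min=9 at 1
  Swap: [9, 73, 92, 18, 92, 28]
Step 2: min=18 at 3
  Swap: [9, 18, 92, 73, 92, 28]
Step 3: min=28 at 5
  Swap: [9, 18, 28, 73, 92, 92]

After 3 steps: [9, 18, 28, 73, 92, 92]


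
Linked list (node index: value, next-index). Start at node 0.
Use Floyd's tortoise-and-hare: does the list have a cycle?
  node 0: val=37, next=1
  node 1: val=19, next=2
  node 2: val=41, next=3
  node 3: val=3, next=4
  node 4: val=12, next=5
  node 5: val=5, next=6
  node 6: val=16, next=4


Floyd's tortoise (slow, +1) and hare (fast, +2):
  init: slow=0, fast=0
  step 1: slow=1, fast=2
  step 2: slow=2, fast=4
  step 3: slow=3, fast=6
  step 4: slow=4, fast=5
  step 5: slow=5, fast=4
  step 6: slow=6, fast=6
  slow == fast at node 6: cycle detected

Cycle: yes


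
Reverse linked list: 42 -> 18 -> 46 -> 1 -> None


Step 1: curr=42, set curr.next=prev(None) | reversed so far: 42
Step 2: curr=18, set curr.next=prev(42) | reversed so far: 18 -> 42
Step 3: curr=46, set curr.next=prev(18) | reversed so far: 46 -> 18 -> 42
Step 4: curr=1, set curr.next=prev(46) | reversed so far: 1 -> 46 -> 18 -> 42

1 -> 46 -> 18 -> 42 -> None


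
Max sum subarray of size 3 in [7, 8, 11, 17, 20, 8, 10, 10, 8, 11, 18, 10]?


[0:3]: 26
[1:4]: 36
[2:5]: 48
[3:6]: 45
[4:7]: 38
[5:8]: 28
[6:9]: 28
[7:10]: 29
[8:11]: 37
[9:12]: 39

Max: 48 at [2:5]


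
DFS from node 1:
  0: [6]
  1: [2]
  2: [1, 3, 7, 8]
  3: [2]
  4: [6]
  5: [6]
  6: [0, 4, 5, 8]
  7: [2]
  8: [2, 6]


Visit 1, push [2]
Visit 2, push [8, 7, 3]
Visit 3, push []
Visit 7, push []
Visit 8, push [6]
Visit 6, push [5, 4, 0]
Visit 0, push []
Visit 4, push []
Visit 5, push []

DFS order: [1, 2, 3, 7, 8, 6, 0, 4, 5]


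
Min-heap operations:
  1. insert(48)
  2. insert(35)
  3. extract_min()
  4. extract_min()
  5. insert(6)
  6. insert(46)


insert(48) -> [48]
insert(35) -> [35, 48]
extract_min()->35, [48]
extract_min()->48, []
insert(6) -> [6]
insert(46) -> [6, 46]

Final heap: [6, 46]


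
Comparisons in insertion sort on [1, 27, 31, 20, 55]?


Algorithm: insertion sort
Input: [1, 27, 31, 20, 55]
Sorted: [1, 20, 27, 31, 55]

6


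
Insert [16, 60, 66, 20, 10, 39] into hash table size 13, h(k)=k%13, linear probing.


Insert 16: h=3 -> slot 3
Insert 60: h=8 -> slot 8
Insert 66: h=1 -> slot 1
Insert 20: h=7 -> slot 7
Insert 10: h=10 -> slot 10
Insert 39: h=0 -> slot 0

Table: [39, 66, None, 16, None, None, None, 20, 60, None, 10, None, None]


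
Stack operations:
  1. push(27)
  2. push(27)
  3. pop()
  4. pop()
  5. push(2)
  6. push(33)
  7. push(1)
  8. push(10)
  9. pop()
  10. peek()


push(27) -> [27]
push(27) -> [27, 27]
pop()->27, [27]
pop()->27, []
push(2) -> [2]
push(33) -> [2, 33]
push(1) -> [2, 33, 1]
push(10) -> [2, 33, 1, 10]
pop()->10, [2, 33, 1]
peek()->1

Final stack: [2, 33, 1]


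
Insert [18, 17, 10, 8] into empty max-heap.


Insert 18: [18]
Insert 17: [18, 17]
Insert 10: [18, 17, 10]
Insert 8: [18, 17, 10, 8]

Final heap: [18, 17, 10, 8]


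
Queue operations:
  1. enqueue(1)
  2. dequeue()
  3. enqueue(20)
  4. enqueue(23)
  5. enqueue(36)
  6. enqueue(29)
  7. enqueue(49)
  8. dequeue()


enqueue(1) -> [1]
dequeue()->1, []
enqueue(20) -> [20]
enqueue(23) -> [20, 23]
enqueue(36) -> [20, 23, 36]
enqueue(29) -> [20, 23, 36, 29]
enqueue(49) -> [20, 23, 36, 29, 49]
dequeue()->20, [23, 36, 29, 49]

Final queue: [23, 36, 29, 49]


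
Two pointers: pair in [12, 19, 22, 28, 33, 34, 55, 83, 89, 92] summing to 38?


lo=0(12)+hi=9(92)=104
lo=0(12)+hi=8(89)=101
lo=0(12)+hi=7(83)=95
lo=0(12)+hi=6(55)=67
lo=0(12)+hi=5(34)=46
lo=0(12)+hi=4(33)=45
lo=0(12)+hi=3(28)=40
lo=0(12)+hi=2(22)=34
lo=1(19)+hi=2(22)=41

No pair found


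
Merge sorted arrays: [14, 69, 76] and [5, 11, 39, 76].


Take 5 from B
Take 11 from B
Take 14 from A
Take 39 from B
Take 69 from A
Take 76 from A

Merged: [5, 11, 14, 39, 69, 76, 76]


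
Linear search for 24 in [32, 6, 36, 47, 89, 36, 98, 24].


i=0: 32!=24
i=1: 6!=24
i=2: 36!=24
i=3: 47!=24
i=4: 89!=24
i=5: 36!=24
i=6: 98!=24
i=7: 24==24 found!

Found at 7, 8 comps


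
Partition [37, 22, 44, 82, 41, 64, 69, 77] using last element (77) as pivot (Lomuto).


Pivot: 77
  37 <= 77: advance i (no swap)
  22 <= 77: advance i (no swap)
  44 <= 77: advance i (no swap)
  41 <= 77: swap -> [37, 22, 44, 41, 82, 64, 69, 77]
  64 <= 77: swap -> [37, 22, 44, 41, 64, 82, 69, 77]
  69 <= 77: swap -> [37, 22, 44, 41, 64, 69, 82, 77]
Place pivot at 6: [37, 22, 44, 41, 64, 69, 77, 82]

Partitioned: [37, 22, 44, 41, 64, 69, 77, 82]


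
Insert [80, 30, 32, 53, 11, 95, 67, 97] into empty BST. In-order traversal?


Insert 80: root
Insert 30: L from 80
Insert 32: L from 80 -> R from 30
Insert 53: L from 80 -> R from 30 -> R from 32
Insert 11: L from 80 -> L from 30
Insert 95: R from 80
Insert 67: L from 80 -> R from 30 -> R from 32 -> R from 53
Insert 97: R from 80 -> R from 95

In-order: [11, 30, 32, 53, 67, 80, 95, 97]


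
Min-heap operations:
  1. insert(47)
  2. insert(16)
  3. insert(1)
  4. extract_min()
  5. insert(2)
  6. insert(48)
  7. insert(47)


insert(47) -> [47]
insert(16) -> [16, 47]
insert(1) -> [1, 47, 16]
extract_min()->1, [16, 47]
insert(2) -> [2, 47, 16]
insert(48) -> [2, 47, 16, 48]
insert(47) -> [2, 47, 16, 48, 47]

Final heap: [2, 47, 16, 48, 47]


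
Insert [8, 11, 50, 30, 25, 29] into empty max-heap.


Insert 8: [8]
Insert 11: [11, 8]
Insert 50: [50, 8, 11]
Insert 30: [50, 30, 11, 8]
Insert 25: [50, 30, 11, 8, 25]
Insert 29: [50, 30, 29, 8, 25, 11]

Final heap: [50, 30, 29, 8, 25, 11]


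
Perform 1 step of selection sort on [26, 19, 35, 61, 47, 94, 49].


Initial: [26, 19, 35, 61, 47, 94, 49]
Step 1: min=19 at 1
  Swap: [19, 26, 35, 61, 47, 94, 49]

After 1 step: [19, 26, 35, 61, 47, 94, 49]


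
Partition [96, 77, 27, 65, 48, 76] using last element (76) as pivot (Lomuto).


Pivot: 76
  27 <= 76: swap -> [27, 77, 96, 65, 48, 76]
  65 <= 76: swap -> [27, 65, 96, 77, 48, 76]
  48 <= 76: swap -> [27, 65, 48, 77, 96, 76]
Place pivot at 3: [27, 65, 48, 76, 96, 77]

Partitioned: [27, 65, 48, 76, 96, 77]


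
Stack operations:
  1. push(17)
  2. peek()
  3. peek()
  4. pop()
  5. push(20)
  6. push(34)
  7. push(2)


push(17) -> [17]
peek()->17
peek()->17
pop()->17, []
push(20) -> [20]
push(34) -> [20, 34]
push(2) -> [20, 34, 2]

Final stack: [20, 34, 2]


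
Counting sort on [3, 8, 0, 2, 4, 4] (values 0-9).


Input: [3, 8, 0, 2, 4, 4]
Counts: [1, 0, 1, 1, 2, 0, 0, 0, 1, 0]

Sorted: [0, 2, 3, 4, 4, 8]


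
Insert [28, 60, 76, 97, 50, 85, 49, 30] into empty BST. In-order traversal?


Insert 28: root
Insert 60: R from 28
Insert 76: R from 28 -> R from 60
Insert 97: R from 28 -> R from 60 -> R from 76
Insert 50: R from 28 -> L from 60
Insert 85: R from 28 -> R from 60 -> R from 76 -> L from 97
Insert 49: R from 28 -> L from 60 -> L from 50
Insert 30: R from 28 -> L from 60 -> L from 50 -> L from 49

In-order: [28, 30, 49, 50, 60, 76, 85, 97]


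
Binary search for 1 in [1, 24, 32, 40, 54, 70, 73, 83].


Step 1: lo=0, hi=7, mid=3, val=40
Step 2: lo=0, hi=2, mid=1, val=24
Step 3: lo=0, hi=0, mid=0, val=1

Found at index 0


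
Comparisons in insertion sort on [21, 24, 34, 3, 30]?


Algorithm: insertion sort
Input: [21, 24, 34, 3, 30]
Sorted: [3, 21, 24, 30, 34]

7


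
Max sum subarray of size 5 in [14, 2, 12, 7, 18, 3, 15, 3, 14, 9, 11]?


[0:5]: 53
[1:6]: 42
[2:7]: 55
[3:8]: 46
[4:9]: 53
[5:10]: 44
[6:11]: 52

Max: 55 at [2:7]


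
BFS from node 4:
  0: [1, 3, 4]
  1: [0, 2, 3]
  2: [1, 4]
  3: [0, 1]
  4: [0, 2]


Visit 4, enqueue [0, 2]
Visit 0, enqueue [1, 3]
Visit 2, enqueue []
Visit 1, enqueue []
Visit 3, enqueue []

BFS order: [4, 0, 2, 1, 3]


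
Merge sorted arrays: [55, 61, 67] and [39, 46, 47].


Take 39 from B
Take 46 from B
Take 47 from B

Merged: [39, 46, 47, 55, 61, 67]


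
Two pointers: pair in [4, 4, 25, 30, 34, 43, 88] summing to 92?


lo=0(4)+hi=6(88)=92

Yes: 4+88=92


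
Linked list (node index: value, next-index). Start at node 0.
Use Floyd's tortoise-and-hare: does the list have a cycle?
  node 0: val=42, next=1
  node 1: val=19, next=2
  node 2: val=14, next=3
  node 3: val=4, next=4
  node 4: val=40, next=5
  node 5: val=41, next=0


Floyd's tortoise (slow, +1) and hare (fast, +2):
  init: slow=0, fast=0
  step 1: slow=1, fast=2
  step 2: slow=2, fast=4
  step 3: slow=3, fast=0
  step 4: slow=4, fast=2
  step 5: slow=5, fast=4
  step 6: slow=0, fast=0
  slow == fast at node 0: cycle detected

Cycle: yes


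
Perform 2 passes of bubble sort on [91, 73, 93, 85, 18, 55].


Initial: [91, 73, 93, 85, 18, 55]
Pass 1: [73, 91, 85, 18, 55, 93] (4 swaps)
Pass 2: [73, 85, 18, 55, 91, 93] (3 swaps)

After 2 passes: [73, 85, 18, 55, 91, 93]


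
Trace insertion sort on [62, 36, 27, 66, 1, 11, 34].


Initial: [62, 36, 27, 66, 1, 11, 34]
Insert 36: [36, 62, 27, 66, 1, 11, 34]
Insert 27: [27, 36, 62, 66, 1, 11, 34]
Insert 66: [27, 36, 62, 66, 1, 11, 34]
Insert 1: [1, 27, 36, 62, 66, 11, 34]
Insert 11: [1, 11, 27, 36, 62, 66, 34]
Insert 34: [1, 11, 27, 34, 36, 62, 66]

Sorted: [1, 11, 27, 34, 36, 62, 66]


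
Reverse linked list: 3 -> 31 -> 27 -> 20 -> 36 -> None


Step 1: curr=3, set curr.next=prev(None) | reversed so far: 3
Step 2: curr=31, set curr.next=prev(3) | reversed so far: 31 -> 3
Step 3: curr=27, set curr.next=prev(31) | reversed so far: 27 -> 31 -> 3
Step 4: curr=20, set curr.next=prev(27) | reversed so far: 20 -> 27 -> 31 -> 3
Step 5: curr=36, set curr.next=prev(20) | reversed so far: 36 -> 20 -> 27 -> 31 -> 3

36 -> 20 -> 27 -> 31 -> 3 -> None


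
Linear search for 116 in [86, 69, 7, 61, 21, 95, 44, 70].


i=0: 86!=116
i=1: 69!=116
i=2: 7!=116
i=3: 61!=116
i=4: 21!=116
i=5: 95!=116
i=6: 44!=116
i=7: 70!=116

Not found, 8 comps


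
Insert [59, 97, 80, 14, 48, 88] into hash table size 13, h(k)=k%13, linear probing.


Insert 59: h=7 -> slot 7
Insert 97: h=6 -> slot 6
Insert 80: h=2 -> slot 2
Insert 14: h=1 -> slot 1
Insert 48: h=9 -> slot 9
Insert 88: h=10 -> slot 10

Table: [None, 14, 80, None, None, None, 97, 59, None, 48, 88, None, None]


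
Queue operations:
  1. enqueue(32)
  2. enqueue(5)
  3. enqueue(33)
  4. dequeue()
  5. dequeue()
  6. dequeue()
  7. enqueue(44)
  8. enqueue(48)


enqueue(32) -> [32]
enqueue(5) -> [32, 5]
enqueue(33) -> [32, 5, 33]
dequeue()->32, [5, 33]
dequeue()->5, [33]
dequeue()->33, []
enqueue(44) -> [44]
enqueue(48) -> [44, 48]

Final queue: [44, 48]


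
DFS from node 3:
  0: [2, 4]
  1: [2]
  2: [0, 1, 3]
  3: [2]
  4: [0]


Visit 3, push [2]
Visit 2, push [1, 0]
Visit 0, push [4]
Visit 4, push []
Visit 1, push []

DFS order: [3, 2, 0, 4, 1]


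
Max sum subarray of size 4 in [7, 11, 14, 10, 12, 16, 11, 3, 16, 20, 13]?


[0:4]: 42
[1:5]: 47
[2:6]: 52
[3:7]: 49
[4:8]: 42
[5:9]: 46
[6:10]: 50
[7:11]: 52

Max: 52 at [2:6]


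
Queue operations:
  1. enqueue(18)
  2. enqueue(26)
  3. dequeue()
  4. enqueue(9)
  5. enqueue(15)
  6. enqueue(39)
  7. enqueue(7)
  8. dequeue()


enqueue(18) -> [18]
enqueue(26) -> [18, 26]
dequeue()->18, [26]
enqueue(9) -> [26, 9]
enqueue(15) -> [26, 9, 15]
enqueue(39) -> [26, 9, 15, 39]
enqueue(7) -> [26, 9, 15, 39, 7]
dequeue()->26, [9, 15, 39, 7]

Final queue: [9, 15, 39, 7]


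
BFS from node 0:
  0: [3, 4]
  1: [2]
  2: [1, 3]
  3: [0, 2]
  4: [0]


Visit 0, enqueue [3, 4]
Visit 3, enqueue [2]
Visit 4, enqueue []
Visit 2, enqueue [1]
Visit 1, enqueue []

BFS order: [0, 3, 4, 2, 1]


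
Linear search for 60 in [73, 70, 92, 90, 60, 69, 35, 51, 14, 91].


i=0: 73!=60
i=1: 70!=60
i=2: 92!=60
i=3: 90!=60
i=4: 60==60 found!

Found at 4, 5 comps


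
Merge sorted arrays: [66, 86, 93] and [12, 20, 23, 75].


Take 12 from B
Take 20 from B
Take 23 from B
Take 66 from A
Take 75 from B

Merged: [12, 20, 23, 66, 75, 86, 93]


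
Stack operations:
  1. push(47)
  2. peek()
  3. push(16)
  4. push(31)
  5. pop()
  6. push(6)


push(47) -> [47]
peek()->47
push(16) -> [47, 16]
push(31) -> [47, 16, 31]
pop()->31, [47, 16]
push(6) -> [47, 16, 6]

Final stack: [47, 16, 6]


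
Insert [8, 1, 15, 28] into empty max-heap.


Insert 8: [8]
Insert 1: [8, 1]
Insert 15: [15, 1, 8]
Insert 28: [28, 15, 8, 1]

Final heap: [28, 15, 8, 1]


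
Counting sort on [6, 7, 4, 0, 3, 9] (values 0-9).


Input: [6, 7, 4, 0, 3, 9]
Counts: [1, 0, 0, 1, 1, 0, 1, 1, 0, 1]

Sorted: [0, 3, 4, 6, 7, 9]


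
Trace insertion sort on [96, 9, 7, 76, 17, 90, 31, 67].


Initial: [96, 9, 7, 76, 17, 90, 31, 67]
Insert 9: [9, 96, 7, 76, 17, 90, 31, 67]
Insert 7: [7, 9, 96, 76, 17, 90, 31, 67]
Insert 76: [7, 9, 76, 96, 17, 90, 31, 67]
Insert 17: [7, 9, 17, 76, 96, 90, 31, 67]
Insert 90: [7, 9, 17, 76, 90, 96, 31, 67]
Insert 31: [7, 9, 17, 31, 76, 90, 96, 67]
Insert 67: [7, 9, 17, 31, 67, 76, 90, 96]

Sorted: [7, 9, 17, 31, 67, 76, 90, 96]


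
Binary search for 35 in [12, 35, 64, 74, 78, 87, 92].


Step 1: lo=0, hi=6, mid=3, val=74
Step 2: lo=0, hi=2, mid=1, val=35

Found at index 1


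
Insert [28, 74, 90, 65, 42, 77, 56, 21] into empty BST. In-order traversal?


Insert 28: root
Insert 74: R from 28
Insert 90: R from 28 -> R from 74
Insert 65: R from 28 -> L from 74
Insert 42: R from 28 -> L from 74 -> L from 65
Insert 77: R from 28 -> R from 74 -> L from 90
Insert 56: R from 28 -> L from 74 -> L from 65 -> R from 42
Insert 21: L from 28

In-order: [21, 28, 42, 56, 65, 74, 77, 90]


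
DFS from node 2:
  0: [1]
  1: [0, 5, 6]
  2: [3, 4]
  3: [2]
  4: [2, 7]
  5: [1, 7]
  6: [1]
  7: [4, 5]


Visit 2, push [4, 3]
Visit 3, push []
Visit 4, push [7]
Visit 7, push [5]
Visit 5, push [1]
Visit 1, push [6, 0]
Visit 0, push []
Visit 6, push []

DFS order: [2, 3, 4, 7, 5, 1, 0, 6]


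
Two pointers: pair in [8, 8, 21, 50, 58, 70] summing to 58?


lo=0(8)+hi=5(70)=78
lo=0(8)+hi=4(58)=66
lo=0(8)+hi=3(50)=58

Yes: 8+50=58


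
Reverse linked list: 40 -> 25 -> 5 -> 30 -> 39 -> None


Step 1: curr=40, set curr.next=prev(None) | reversed so far: 40
Step 2: curr=25, set curr.next=prev(40) | reversed so far: 25 -> 40
Step 3: curr=5, set curr.next=prev(25) | reversed so far: 5 -> 25 -> 40
Step 4: curr=30, set curr.next=prev(5) | reversed so far: 30 -> 5 -> 25 -> 40
Step 5: curr=39, set curr.next=prev(30) | reversed so far: 39 -> 30 -> 5 -> 25 -> 40

39 -> 30 -> 5 -> 25 -> 40 -> None


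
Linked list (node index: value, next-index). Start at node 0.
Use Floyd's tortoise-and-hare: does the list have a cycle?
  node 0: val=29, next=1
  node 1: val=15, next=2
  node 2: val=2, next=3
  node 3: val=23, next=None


Floyd's tortoise (slow, +1) and hare (fast, +2):
  init: slow=0, fast=0
  step 1: slow=1, fast=2
  step 2: fast 2->3->None, no cycle

Cycle: no


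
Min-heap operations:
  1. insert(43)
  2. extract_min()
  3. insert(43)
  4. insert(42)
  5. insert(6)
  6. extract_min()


insert(43) -> [43]
extract_min()->43, []
insert(43) -> [43]
insert(42) -> [42, 43]
insert(6) -> [6, 43, 42]
extract_min()->6, [42, 43]

Final heap: [42, 43]


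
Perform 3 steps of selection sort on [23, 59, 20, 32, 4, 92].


Initial: [23, 59, 20, 32, 4, 92]
Step 1: min=4 at 4
  Swap: [4, 59, 20, 32, 23, 92]
Step 2: min=20 at 2
  Swap: [4, 20, 59, 32, 23, 92]
Step 3: min=23 at 4
  Swap: [4, 20, 23, 32, 59, 92]

After 3 steps: [4, 20, 23, 32, 59, 92]


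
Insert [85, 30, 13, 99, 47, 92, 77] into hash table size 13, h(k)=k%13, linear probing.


Insert 85: h=7 -> slot 7
Insert 30: h=4 -> slot 4
Insert 13: h=0 -> slot 0
Insert 99: h=8 -> slot 8
Insert 47: h=8, 1 probes -> slot 9
Insert 92: h=1 -> slot 1
Insert 77: h=12 -> slot 12

Table: [13, 92, None, None, 30, None, None, 85, 99, 47, None, None, 77]


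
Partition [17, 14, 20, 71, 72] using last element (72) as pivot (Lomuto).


Pivot: 72
  17 <= 72: advance i (no swap)
  14 <= 72: advance i (no swap)
  20 <= 72: advance i (no swap)
  71 <= 72: advance i (no swap)
Place pivot at 4: [17, 14, 20, 71, 72]

Partitioned: [17, 14, 20, 71, 72]


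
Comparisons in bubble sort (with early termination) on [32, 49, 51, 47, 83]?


Algorithm: bubble sort (with early termination)
Input: [32, 49, 51, 47, 83]
Sorted: [32, 47, 49, 51, 83]

9


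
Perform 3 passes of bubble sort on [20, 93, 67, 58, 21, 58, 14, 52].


Initial: [20, 93, 67, 58, 21, 58, 14, 52]
Pass 1: [20, 67, 58, 21, 58, 14, 52, 93] (6 swaps)
Pass 2: [20, 58, 21, 58, 14, 52, 67, 93] (5 swaps)
Pass 3: [20, 21, 58, 14, 52, 58, 67, 93] (3 swaps)

After 3 passes: [20, 21, 58, 14, 52, 58, 67, 93]


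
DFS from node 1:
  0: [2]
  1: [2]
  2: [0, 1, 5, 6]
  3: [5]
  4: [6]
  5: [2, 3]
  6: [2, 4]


Visit 1, push [2]
Visit 2, push [6, 5, 0]
Visit 0, push []
Visit 5, push [3]
Visit 3, push []
Visit 6, push [4]
Visit 4, push []

DFS order: [1, 2, 0, 5, 3, 6, 4]


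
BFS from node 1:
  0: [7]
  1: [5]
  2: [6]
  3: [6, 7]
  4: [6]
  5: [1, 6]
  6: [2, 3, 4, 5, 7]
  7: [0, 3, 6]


Visit 1, enqueue [5]
Visit 5, enqueue [6]
Visit 6, enqueue [2, 3, 4, 7]
Visit 2, enqueue []
Visit 3, enqueue []
Visit 4, enqueue []
Visit 7, enqueue [0]
Visit 0, enqueue []

BFS order: [1, 5, 6, 2, 3, 4, 7, 0]


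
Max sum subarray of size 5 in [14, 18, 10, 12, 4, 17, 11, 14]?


[0:5]: 58
[1:6]: 61
[2:7]: 54
[3:8]: 58

Max: 61 at [1:6]


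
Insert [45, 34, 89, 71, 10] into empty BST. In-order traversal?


Insert 45: root
Insert 34: L from 45
Insert 89: R from 45
Insert 71: R from 45 -> L from 89
Insert 10: L from 45 -> L from 34

In-order: [10, 34, 45, 71, 89]


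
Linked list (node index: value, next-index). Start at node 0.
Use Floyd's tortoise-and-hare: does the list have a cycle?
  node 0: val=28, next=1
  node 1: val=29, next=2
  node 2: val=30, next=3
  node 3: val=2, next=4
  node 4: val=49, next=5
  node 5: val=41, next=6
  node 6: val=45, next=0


Floyd's tortoise (slow, +1) and hare (fast, +2):
  init: slow=0, fast=0
  step 1: slow=1, fast=2
  step 2: slow=2, fast=4
  step 3: slow=3, fast=6
  step 4: slow=4, fast=1
  step 5: slow=5, fast=3
  step 6: slow=6, fast=5
  step 7: slow=0, fast=0
  slow == fast at node 0: cycle detected

Cycle: yes


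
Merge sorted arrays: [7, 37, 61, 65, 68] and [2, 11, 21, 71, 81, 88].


Take 2 from B
Take 7 from A
Take 11 from B
Take 21 from B
Take 37 from A
Take 61 from A
Take 65 from A
Take 68 from A

Merged: [2, 7, 11, 21, 37, 61, 65, 68, 71, 81, 88]


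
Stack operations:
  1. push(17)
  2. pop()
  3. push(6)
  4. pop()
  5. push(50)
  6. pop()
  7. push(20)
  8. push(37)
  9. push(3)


push(17) -> [17]
pop()->17, []
push(6) -> [6]
pop()->6, []
push(50) -> [50]
pop()->50, []
push(20) -> [20]
push(37) -> [20, 37]
push(3) -> [20, 37, 3]

Final stack: [20, 37, 3]


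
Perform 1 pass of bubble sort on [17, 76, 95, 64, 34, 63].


Initial: [17, 76, 95, 64, 34, 63]
Pass 1: [17, 76, 64, 34, 63, 95] (3 swaps)

After 1 pass: [17, 76, 64, 34, 63, 95]


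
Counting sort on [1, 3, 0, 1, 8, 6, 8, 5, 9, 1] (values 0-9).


Input: [1, 3, 0, 1, 8, 6, 8, 5, 9, 1]
Counts: [1, 3, 0, 1, 0, 1, 1, 0, 2, 1]

Sorted: [0, 1, 1, 1, 3, 5, 6, 8, 8, 9]


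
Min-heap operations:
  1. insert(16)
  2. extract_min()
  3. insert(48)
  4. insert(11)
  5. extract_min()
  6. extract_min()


insert(16) -> [16]
extract_min()->16, []
insert(48) -> [48]
insert(11) -> [11, 48]
extract_min()->11, [48]
extract_min()->48, []

Final heap: []


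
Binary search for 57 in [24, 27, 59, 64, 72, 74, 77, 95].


Step 1: lo=0, hi=7, mid=3, val=64
Step 2: lo=0, hi=2, mid=1, val=27
Step 3: lo=2, hi=2, mid=2, val=59

Not found


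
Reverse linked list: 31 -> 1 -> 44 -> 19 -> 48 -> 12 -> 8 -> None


Step 1: curr=31, set curr.next=prev(None) | reversed so far: 31
Step 2: curr=1, set curr.next=prev(31) | reversed so far: 1 -> 31
Step 3: curr=44, set curr.next=prev(1) | reversed so far: 44 -> 1 -> 31
Step 4: curr=19, set curr.next=prev(44) | reversed so far: 19 -> 44 -> 1 -> 31
Step 5: curr=48, set curr.next=prev(19) | reversed so far: 48 -> 19 -> 44 -> 1 -> 31
Step 6: curr=12, set curr.next=prev(48) | reversed so far: 12 -> 48 -> 19 -> 44 -> 1 -> 31
Step 7: curr=8, set curr.next=prev(12) | reversed so far: 8 -> 12 -> 48 -> 19 -> 44 -> 1 -> 31

8 -> 12 -> 48 -> 19 -> 44 -> 1 -> 31 -> None


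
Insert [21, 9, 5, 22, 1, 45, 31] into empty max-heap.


Insert 21: [21]
Insert 9: [21, 9]
Insert 5: [21, 9, 5]
Insert 22: [22, 21, 5, 9]
Insert 1: [22, 21, 5, 9, 1]
Insert 45: [45, 21, 22, 9, 1, 5]
Insert 31: [45, 21, 31, 9, 1, 5, 22]

Final heap: [45, 21, 31, 9, 1, 5, 22]


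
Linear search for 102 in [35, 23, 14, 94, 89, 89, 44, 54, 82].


i=0: 35!=102
i=1: 23!=102
i=2: 14!=102
i=3: 94!=102
i=4: 89!=102
i=5: 89!=102
i=6: 44!=102
i=7: 54!=102
i=8: 82!=102

Not found, 9 comps


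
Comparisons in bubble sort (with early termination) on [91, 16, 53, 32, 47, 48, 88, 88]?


Algorithm: bubble sort (with early termination)
Input: [91, 16, 53, 32, 47, 48, 88, 88]
Sorted: [16, 32, 47, 48, 53, 88, 88, 91]

18


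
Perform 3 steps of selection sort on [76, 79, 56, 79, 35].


Initial: [76, 79, 56, 79, 35]
Step 1: min=35 at 4
  Swap: [35, 79, 56, 79, 76]
Step 2: min=56 at 2
  Swap: [35, 56, 79, 79, 76]
Step 3: min=76 at 4
  Swap: [35, 56, 76, 79, 79]

After 3 steps: [35, 56, 76, 79, 79]


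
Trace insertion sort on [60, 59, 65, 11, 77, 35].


Initial: [60, 59, 65, 11, 77, 35]
Insert 59: [59, 60, 65, 11, 77, 35]
Insert 65: [59, 60, 65, 11, 77, 35]
Insert 11: [11, 59, 60, 65, 77, 35]
Insert 77: [11, 59, 60, 65, 77, 35]
Insert 35: [11, 35, 59, 60, 65, 77]

Sorted: [11, 35, 59, 60, 65, 77]


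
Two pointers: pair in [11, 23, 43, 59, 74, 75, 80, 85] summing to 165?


lo=0(11)+hi=7(85)=96
lo=1(23)+hi=7(85)=108
lo=2(43)+hi=7(85)=128
lo=3(59)+hi=7(85)=144
lo=4(74)+hi=7(85)=159
lo=5(75)+hi=7(85)=160
lo=6(80)+hi=7(85)=165

Yes: 80+85=165


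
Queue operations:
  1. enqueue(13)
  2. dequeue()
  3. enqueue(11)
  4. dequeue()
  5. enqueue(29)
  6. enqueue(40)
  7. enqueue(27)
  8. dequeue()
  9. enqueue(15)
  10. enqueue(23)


enqueue(13) -> [13]
dequeue()->13, []
enqueue(11) -> [11]
dequeue()->11, []
enqueue(29) -> [29]
enqueue(40) -> [29, 40]
enqueue(27) -> [29, 40, 27]
dequeue()->29, [40, 27]
enqueue(15) -> [40, 27, 15]
enqueue(23) -> [40, 27, 15, 23]

Final queue: [40, 27, 15, 23]


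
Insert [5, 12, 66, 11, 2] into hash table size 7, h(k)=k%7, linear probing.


Insert 5: h=5 -> slot 5
Insert 12: h=5, 1 probes -> slot 6
Insert 66: h=3 -> slot 3
Insert 11: h=4 -> slot 4
Insert 2: h=2 -> slot 2

Table: [None, None, 2, 66, 11, 5, 12]


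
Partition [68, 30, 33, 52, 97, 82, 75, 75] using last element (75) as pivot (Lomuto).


Pivot: 75
  68 <= 75: advance i (no swap)
  30 <= 75: advance i (no swap)
  33 <= 75: advance i (no swap)
  52 <= 75: advance i (no swap)
  75 <= 75: swap -> [68, 30, 33, 52, 75, 82, 97, 75]
Place pivot at 5: [68, 30, 33, 52, 75, 75, 97, 82]

Partitioned: [68, 30, 33, 52, 75, 75, 97, 82]


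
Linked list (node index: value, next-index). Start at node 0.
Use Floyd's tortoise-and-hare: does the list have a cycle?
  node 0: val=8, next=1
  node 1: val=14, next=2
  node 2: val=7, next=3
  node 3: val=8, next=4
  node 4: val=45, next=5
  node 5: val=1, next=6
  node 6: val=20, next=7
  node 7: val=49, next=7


Floyd's tortoise (slow, +1) and hare (fast, +2):
  init: slow=0, fast=0
  step 1: slow=1, fast=2
  step 2: slow=2, fast=4
  step 3: slow=3, fast=6
  step 4: slow=4, fast=7
  step 5: slow=5, fast=7
  step 6: slow=6, fast=7
  step 7: slow=7, fast=7
  slow == fast at node 7: cycle detected

Cycle: yes


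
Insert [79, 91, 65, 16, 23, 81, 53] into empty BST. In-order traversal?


Insert 79: root
Insert 91: R from 79
Insert 65: L from 79
Insert 16: L from 79 -> L from 65
Insert 23: L from 79 -> L from 65 -> R from 16
Insert 81: R from 79 -> L from 91
Insert 53: L from 79 -> L from 65 -> R from 16 -> R from 23

In-order: [16, 23, 53, 65, 79, 81, 91]


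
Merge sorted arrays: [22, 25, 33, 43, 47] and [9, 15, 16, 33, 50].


Take 9 from B
Take 15 from B
Take 16 from B
Take 22 from A
Take 25 from A
Take 33 from A
Take 33 from B
Take 43 from A
Take 47 from A

Merged: [9, 15, 16, 22, 25, 33, 33, 43, 47, 50]


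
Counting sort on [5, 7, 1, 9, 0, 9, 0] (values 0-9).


Input: [5, 7, 1, 9, 0, 9, 0]
Counts: [2, 1, 0, 0, 0, 1, 0, 1, 0, 2]

Sorted: [0, 0, 1, 5, 7, 9, 9]


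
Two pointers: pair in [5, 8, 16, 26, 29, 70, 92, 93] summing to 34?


lo=0(5)+hi=7(93)=98
lo=0(5)+hi=6(92)=97
lo=0(5)+hi=5(70)=75
lo=0(5)+hi=4(29)=34

Yes: 5+29=34


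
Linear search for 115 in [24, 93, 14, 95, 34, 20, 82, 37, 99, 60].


i=0: 24!=115
i=1: 93!=115
i=2: 14!=115
i=3: 95!=115
i=4: 34!=115
i=5: 20!=115
i=6: 82!=115
i=7: 37!=115
i=8: 99!=115
i=9: 60!=115

Not found, 10 comps


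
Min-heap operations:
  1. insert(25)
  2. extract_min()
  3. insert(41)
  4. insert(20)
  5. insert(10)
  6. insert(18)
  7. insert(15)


insert(25) -> [25]
extract_min()->25, []
insert(41) -> [41]
insert(20) -> [20, 41]
insert(10) -> [10, 41, 20]
insert(18) -> [10, 18, 20, 41]
insert(15) -> [10, 15, 20, 41, 18]

Final heap: [10, 15, 20, 41, 18]


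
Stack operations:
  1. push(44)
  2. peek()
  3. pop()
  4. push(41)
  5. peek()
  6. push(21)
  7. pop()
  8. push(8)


push(44) -> [44]
peek()->44
pop()->44, []
push(41) -> [41]
peek()->41
push(21) -> [41, 21]
pop()->21, [41]
push(8) -> [41, 8]

Final stack: [41, 8]


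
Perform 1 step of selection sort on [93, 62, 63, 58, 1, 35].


Initial: [93, 62, 63, 58, 1, 35]
Step 1: min=1 at 4
  Swap: [1, 62, 63, 58, 93, 35]

After 1 step: [1, 62, 63, 58, 93, 35]
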